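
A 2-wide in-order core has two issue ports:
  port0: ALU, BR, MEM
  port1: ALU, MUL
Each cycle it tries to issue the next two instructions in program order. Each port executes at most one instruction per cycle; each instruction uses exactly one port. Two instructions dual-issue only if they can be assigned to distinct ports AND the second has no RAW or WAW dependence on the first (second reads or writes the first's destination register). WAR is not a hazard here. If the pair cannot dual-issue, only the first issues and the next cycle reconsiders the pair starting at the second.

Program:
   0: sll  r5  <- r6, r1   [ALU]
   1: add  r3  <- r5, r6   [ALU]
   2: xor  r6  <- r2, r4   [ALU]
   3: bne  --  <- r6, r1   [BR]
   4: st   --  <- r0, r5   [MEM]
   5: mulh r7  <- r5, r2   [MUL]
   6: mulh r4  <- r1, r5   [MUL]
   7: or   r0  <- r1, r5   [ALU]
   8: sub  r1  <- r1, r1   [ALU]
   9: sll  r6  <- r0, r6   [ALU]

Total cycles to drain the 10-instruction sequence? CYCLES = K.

CYCLES = 6

t=0 i0:sll ; RAW r5
t=1 i1,i2:add;xor ; dual
t=2 i3:bne ; no-port BR/MEM
t=3 i4,i5:st;mulh ; dual
t=4 i6,i7:mulh;or ; dual
t=5 i8,i9:sub;sll ; dual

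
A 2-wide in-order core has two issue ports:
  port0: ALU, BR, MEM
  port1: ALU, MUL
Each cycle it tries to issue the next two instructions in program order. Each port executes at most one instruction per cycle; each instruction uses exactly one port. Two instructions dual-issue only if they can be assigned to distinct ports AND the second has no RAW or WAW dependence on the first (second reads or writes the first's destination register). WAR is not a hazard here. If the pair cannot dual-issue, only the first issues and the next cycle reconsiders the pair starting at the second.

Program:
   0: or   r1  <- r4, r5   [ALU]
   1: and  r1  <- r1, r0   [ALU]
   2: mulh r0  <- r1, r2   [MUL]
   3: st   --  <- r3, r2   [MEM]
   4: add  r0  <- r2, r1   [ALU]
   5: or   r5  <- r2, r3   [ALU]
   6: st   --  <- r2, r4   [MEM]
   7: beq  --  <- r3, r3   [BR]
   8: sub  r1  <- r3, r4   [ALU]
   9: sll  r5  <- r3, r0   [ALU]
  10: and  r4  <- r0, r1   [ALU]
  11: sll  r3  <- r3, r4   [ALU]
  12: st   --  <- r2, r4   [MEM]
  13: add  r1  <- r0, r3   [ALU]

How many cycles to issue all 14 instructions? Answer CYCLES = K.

CYCLES = 9

c0: i0 or.ALU  RAW+WAW r1
c1: i1 and.ALU  RAW r1
c2: i2&i3 mulh.MUL+st.MEM  dual
c3: i4&i5 add.ALU+or.ALU  dual
c4: i6 st.MEM  no-port MEM/BR
c5: i7&i8 beq.BR+sub.ALU  dual
c6: i9&i10 sll.ALU+and.ALU  dual
c7: i11&i12 sll.ALU+st.MEM  dual
c8: i13 add.ALU  tail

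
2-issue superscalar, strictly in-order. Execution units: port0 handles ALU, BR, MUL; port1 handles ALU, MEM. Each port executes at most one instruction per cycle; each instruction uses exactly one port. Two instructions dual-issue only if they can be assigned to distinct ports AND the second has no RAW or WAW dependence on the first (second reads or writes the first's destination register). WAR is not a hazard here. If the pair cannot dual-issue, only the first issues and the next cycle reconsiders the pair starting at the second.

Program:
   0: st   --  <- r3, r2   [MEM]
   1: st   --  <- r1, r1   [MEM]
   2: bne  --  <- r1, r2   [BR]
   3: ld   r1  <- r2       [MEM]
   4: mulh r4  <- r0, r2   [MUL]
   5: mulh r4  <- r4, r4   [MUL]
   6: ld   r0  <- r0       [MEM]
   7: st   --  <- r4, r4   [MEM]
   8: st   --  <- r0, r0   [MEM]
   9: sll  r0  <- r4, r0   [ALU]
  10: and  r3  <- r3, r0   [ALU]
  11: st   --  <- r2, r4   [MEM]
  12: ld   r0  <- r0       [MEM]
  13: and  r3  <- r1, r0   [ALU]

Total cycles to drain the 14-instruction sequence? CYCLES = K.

CYCLES = 9

  cy0 -> i0 (st) no-port MEM/MEM
  cy1 -> i1,i2 (st;bne) pair
  cy2 -> i3,i4 (ld;mulh) pair
  cy3 -> i5,i6 (mulh;ld) pair
  cy4 -> i7 (st) no-port MEM/MEM
  cy5 -> i8,i9 (st;sll) pair
  cy6 -> i10,i11 (and;st) pair
  cy7 -> i12 (ld) RAW r0
  cy8 -> i13 (and) tail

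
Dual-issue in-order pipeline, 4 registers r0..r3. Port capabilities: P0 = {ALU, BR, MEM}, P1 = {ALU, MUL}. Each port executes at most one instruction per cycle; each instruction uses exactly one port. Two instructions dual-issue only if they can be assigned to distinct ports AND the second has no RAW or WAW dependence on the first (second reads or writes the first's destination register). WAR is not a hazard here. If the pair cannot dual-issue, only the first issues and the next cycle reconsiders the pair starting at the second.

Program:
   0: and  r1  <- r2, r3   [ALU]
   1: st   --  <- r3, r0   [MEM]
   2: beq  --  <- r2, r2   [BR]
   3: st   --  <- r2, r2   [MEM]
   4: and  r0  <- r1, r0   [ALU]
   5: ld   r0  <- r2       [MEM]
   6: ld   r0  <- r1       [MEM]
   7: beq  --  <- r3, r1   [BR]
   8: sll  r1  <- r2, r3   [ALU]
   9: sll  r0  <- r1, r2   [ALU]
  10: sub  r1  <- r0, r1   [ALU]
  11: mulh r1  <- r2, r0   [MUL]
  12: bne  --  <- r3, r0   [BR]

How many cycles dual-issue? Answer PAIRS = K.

[0] i0,i1  and/st  -- 2-wide
[1] i2  beq  -- no-port BR/MEM
[2] i3,i4  st/and  -- 2-wide
[3] i5  ld  -- no-port MEM/MEM
[4] i6  ld  -- no-port MEM/BR
[5] i7,i8  beq/sll  -- 2-wide
[6] i9  sll  -- RAW r0
[7] i10  sub  -- WAW r1
[8] i11,i12  mulh/bne  -- 2-wide

PAIRS = 4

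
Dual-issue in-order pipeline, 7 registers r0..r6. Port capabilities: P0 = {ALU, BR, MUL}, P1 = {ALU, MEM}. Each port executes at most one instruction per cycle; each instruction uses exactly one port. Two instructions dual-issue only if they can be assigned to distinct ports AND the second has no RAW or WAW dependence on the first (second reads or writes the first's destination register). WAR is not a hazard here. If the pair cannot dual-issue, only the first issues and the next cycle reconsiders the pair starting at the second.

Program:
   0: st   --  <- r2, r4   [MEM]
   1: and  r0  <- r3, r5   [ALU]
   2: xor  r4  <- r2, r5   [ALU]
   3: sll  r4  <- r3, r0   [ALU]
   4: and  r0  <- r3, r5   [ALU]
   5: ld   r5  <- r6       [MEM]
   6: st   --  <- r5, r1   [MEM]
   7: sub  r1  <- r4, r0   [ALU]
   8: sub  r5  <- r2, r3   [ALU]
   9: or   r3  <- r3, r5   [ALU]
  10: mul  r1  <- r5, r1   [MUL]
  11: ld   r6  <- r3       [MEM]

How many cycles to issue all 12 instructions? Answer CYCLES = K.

c0: i0&i1 st;and  dual
c1: i2 xor  WAW r4
c2: i3&i4 sll;and  dual
c3: i5 ld  no-port MEM/MEM
c4: i6&i7 st;sub  dual
c5: i8 sub  RAW r5
c6: i9&i10 or;mul  dual
c7: i11 ld  tail

CYCLES = 8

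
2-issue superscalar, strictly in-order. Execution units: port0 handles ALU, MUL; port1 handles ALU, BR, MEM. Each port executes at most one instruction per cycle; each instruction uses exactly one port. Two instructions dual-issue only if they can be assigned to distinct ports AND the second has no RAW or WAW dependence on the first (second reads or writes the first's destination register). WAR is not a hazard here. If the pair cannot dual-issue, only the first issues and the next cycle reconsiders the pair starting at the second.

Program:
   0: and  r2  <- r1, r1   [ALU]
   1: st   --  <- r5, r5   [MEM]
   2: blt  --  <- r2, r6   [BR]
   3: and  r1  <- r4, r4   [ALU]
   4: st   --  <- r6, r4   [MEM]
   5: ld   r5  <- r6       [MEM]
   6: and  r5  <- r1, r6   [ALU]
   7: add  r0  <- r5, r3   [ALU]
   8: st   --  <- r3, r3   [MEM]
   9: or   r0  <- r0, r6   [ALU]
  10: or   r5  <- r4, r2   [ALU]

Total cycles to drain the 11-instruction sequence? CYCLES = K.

CYCLES = 7

  cy0 -> i0&i1 (and/st) 2-wide
  cy1 -> i2&i3 (blt/and) 2-wide
  cy2 -> i4 (st) no-port MEM/MEM
  cy3 -> i5 (ld) WAW r5
  cy4 -> i6 (and) RAW r5
  cy5 -> i7&i8 (add/st) 2-wide
  cy6 -> i9&i10 (or/or) 2-wide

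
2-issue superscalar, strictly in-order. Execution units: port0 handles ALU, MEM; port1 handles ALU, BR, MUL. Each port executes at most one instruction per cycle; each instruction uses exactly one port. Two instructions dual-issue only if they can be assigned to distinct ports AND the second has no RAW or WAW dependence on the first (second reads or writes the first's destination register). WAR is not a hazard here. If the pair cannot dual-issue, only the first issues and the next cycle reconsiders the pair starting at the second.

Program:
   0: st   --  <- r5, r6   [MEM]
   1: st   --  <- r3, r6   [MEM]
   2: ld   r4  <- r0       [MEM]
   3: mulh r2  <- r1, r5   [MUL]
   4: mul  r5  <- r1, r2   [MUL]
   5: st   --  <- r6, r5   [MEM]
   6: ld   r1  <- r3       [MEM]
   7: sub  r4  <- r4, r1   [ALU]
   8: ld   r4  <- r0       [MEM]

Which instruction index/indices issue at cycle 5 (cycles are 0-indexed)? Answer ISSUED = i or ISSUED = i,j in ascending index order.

#0 head=0: st i0 no-port MEM/MEM
#1 head=1: st i1 no-port MEM/MEM
#2 head=2: ld/mulh i2/i3 dual
#3 head=4: mul i4 RAW r5
#4 head=5: st i5 no-port MEM/MEM
#5 head=6: ld i6 RAW r1
#6 head=7: sub i7 WAW r4
#7 head=8: ld i8 tail

ISSUED = 6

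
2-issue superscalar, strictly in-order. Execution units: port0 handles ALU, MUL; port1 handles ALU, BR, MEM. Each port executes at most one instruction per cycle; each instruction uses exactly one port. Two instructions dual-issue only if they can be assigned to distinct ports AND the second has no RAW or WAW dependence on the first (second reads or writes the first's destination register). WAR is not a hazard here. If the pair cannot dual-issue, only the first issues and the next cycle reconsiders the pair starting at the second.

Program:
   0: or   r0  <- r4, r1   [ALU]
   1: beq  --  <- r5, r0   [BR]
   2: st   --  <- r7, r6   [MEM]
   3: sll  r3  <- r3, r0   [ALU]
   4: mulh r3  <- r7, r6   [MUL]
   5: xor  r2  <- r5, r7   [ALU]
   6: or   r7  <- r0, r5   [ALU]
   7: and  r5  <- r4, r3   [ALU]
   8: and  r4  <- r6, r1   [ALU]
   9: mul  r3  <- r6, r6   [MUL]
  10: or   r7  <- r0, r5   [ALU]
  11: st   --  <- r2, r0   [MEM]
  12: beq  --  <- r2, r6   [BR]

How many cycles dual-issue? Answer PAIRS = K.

t=0 i0:or ; RAW r0
t=1 i1:beq ; no-port BR/MEM
t=2 i2+i3:st sll ; pair
t=3 i4+i5:mulh xor ; pair
t=4 i6+i7:or and ; pair
t=5 i8+i9:and mul ; pair
t=6 i10+i11:or st ; pair
t=7 i12:beq ; tail

PAIRS = 5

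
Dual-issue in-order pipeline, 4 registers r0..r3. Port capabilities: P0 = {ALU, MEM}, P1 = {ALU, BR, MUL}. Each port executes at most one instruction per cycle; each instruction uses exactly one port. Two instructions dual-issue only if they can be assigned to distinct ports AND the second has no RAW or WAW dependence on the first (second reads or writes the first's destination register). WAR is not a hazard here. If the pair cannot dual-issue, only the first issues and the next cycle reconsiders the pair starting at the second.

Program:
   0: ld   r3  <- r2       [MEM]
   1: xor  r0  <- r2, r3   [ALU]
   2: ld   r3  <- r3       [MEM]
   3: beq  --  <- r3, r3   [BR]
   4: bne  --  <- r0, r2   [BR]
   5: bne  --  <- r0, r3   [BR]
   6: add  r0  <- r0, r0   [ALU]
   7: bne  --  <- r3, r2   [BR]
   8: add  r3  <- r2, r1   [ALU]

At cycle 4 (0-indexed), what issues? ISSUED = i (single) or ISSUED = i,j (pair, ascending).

ISSUED = 5,6

[0] i0  ld  -- RAW r3
[1] i1,i2  xor/ld  -- pair
[2] i3  beq  -- no-port BR/BR
[3] i4  bne  -- no-port BR/BR
[4] i5,i6  bne/add  -- pair
[5] i7,i8  bne/add  -- pair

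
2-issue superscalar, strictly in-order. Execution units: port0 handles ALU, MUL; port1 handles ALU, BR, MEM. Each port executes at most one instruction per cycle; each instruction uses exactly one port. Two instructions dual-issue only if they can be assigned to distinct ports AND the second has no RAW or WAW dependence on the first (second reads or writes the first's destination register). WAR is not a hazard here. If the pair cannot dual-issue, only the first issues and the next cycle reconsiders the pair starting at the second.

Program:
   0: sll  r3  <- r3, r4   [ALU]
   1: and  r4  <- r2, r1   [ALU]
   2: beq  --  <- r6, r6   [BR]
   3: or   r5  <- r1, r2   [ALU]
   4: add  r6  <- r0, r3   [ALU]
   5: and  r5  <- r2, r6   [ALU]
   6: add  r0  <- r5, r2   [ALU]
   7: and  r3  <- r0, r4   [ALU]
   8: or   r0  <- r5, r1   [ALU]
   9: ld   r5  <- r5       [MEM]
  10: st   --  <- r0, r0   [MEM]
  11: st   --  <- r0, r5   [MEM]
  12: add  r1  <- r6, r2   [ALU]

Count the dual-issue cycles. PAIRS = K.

0. sll/and @i0,i1  | pair
1. beq/or @i2,i3  | pair
2. add @i4  | RAW r6
3. and @i5  | RAW r5
4. add @i6  | RAW r0
5. and/or @i7,i8  | pair
6. ld @i9  | no-port MEM/MEM
7. st @i10  | no-port MEM/MEM
8. st/add @i11,i12  | pair

PAIRS = 4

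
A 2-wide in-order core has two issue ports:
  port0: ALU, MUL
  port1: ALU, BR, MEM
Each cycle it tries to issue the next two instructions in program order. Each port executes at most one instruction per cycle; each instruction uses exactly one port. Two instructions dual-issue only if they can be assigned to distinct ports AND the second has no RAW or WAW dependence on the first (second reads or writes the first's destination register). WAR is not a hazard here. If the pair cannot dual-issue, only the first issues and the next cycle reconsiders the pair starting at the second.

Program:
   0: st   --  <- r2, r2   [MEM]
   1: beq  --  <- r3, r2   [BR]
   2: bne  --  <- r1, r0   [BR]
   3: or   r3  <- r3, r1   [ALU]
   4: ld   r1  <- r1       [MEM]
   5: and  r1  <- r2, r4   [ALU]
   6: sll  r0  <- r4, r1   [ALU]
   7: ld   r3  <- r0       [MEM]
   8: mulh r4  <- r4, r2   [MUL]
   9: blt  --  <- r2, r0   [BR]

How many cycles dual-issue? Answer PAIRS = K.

PAIRS = 2

  cy0 -> i0 (st) no-port MEM/BR
  cy1 -> i1 (beq) no-port BR/BR
  cy2 -> i2&i3 (bne+or) pair
  cy3 -> i4 (ld) WAW r1
  cy4 -> i5 (and) RAW r1
  cy5 -> i6 (sll) RAW r0
  cy6 -> i7&i8 (ld+mulh) pair
  cy7 -> i9 (blt) tail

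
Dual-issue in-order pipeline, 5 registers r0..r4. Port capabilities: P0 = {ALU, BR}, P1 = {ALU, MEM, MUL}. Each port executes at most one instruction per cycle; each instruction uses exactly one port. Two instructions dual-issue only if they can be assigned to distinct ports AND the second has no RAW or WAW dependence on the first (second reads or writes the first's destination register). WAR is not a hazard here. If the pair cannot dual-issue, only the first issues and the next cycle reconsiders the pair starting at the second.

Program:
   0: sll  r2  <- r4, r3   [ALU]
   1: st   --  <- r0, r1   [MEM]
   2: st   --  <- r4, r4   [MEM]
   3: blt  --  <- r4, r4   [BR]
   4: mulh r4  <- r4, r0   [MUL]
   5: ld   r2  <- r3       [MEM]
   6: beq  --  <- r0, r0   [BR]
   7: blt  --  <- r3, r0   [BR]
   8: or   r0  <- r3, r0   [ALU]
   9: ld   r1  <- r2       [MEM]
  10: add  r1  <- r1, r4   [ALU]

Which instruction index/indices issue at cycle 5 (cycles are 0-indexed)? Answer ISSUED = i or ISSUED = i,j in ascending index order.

  cy0 -> i0,i1 (sll st) dual
  cy1 -> i2,i3 (st blt) dual
  cy2 -> i4 (mulh) no-port MUL/MEM
  cy3 -> i5,i6 (ld beq) dual
  cy4 -> i7,i8 (blt or) dual
  cy5 -> i9 (ld) RAW+WAW r1
  cy6 -> i10 (add) tail

ISSUED = 9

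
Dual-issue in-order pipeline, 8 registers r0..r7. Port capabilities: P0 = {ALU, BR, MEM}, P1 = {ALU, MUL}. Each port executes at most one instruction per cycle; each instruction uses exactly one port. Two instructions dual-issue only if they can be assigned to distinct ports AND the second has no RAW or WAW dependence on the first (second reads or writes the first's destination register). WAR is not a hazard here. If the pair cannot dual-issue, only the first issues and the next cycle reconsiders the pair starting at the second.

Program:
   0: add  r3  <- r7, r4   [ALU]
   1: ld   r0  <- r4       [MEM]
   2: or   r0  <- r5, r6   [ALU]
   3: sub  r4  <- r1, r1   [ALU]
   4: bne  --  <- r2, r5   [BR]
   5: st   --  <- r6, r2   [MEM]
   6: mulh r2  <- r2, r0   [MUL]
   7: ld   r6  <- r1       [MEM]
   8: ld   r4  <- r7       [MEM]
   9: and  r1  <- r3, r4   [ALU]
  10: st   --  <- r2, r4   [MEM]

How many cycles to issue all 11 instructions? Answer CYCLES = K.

c0: i0+i1 add ld  2-wide
c1: i2+i3 or sub  2-wide
c2: i4 bne  no-port BR/MEM
c3: i5+i6 st mulh  2-wide
c4: i7 ld  no-port MEM/MEM
c5: i8 ld  RAW r4
c6: i9+i10 and st  2-wide

CYCLES = 7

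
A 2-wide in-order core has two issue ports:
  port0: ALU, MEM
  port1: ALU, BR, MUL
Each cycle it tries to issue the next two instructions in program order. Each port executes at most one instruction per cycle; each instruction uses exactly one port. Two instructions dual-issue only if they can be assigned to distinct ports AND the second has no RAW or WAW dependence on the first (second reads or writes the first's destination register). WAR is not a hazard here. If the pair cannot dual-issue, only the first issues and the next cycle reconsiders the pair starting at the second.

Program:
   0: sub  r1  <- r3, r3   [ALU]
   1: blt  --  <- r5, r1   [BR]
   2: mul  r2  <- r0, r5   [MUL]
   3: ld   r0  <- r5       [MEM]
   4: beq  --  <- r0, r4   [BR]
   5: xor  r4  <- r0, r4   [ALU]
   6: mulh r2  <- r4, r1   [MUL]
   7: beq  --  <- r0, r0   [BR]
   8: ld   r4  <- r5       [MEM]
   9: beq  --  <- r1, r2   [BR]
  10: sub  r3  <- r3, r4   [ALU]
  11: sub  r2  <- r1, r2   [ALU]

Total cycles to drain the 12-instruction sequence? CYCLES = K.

#0 head=0: sub.ALU i0 RAW r1
#1 head=1: blt.BR i1 no-port BR/MUL
#2 head=2: mul.MUL;ld.MEM i2,i3 pair
#3 head=4: beq.BR;xor.ALU i4,i5 pair
#4 head=6: mulh.MUL i6 no-port MUL/BR
#5 head=7: beq.BR;ld.MEM i7,i8 pair
#6 head=9: beq.BR;sub.ALU i9,i10 pair
#7 head=11: sub.ALU i11 tail

CYCLES = 8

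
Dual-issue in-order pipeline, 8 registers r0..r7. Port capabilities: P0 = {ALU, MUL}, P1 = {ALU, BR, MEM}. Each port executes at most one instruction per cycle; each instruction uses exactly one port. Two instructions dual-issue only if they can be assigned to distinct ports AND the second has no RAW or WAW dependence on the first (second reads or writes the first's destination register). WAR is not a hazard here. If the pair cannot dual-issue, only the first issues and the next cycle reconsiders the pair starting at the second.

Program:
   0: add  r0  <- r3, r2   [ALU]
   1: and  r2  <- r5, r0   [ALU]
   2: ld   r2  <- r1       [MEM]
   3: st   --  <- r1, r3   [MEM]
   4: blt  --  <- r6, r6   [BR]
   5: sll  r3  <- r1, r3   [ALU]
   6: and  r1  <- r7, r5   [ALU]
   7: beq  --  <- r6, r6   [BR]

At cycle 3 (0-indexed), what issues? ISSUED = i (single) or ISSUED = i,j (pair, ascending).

ISSUED = 3

t=0 i0:add.ALU ; RAW r0
t=1 i1:and.ALU ; WAW r2
t=2 i2:ld.MEM ; no-port MEM/MEM
t=3 i3:st.MEM ; no-port MEM/BR
t=4 i4+i5:blt.BR sll.ALU ; pair
t=5 i6+i7:and.ALU beq.BR ; pair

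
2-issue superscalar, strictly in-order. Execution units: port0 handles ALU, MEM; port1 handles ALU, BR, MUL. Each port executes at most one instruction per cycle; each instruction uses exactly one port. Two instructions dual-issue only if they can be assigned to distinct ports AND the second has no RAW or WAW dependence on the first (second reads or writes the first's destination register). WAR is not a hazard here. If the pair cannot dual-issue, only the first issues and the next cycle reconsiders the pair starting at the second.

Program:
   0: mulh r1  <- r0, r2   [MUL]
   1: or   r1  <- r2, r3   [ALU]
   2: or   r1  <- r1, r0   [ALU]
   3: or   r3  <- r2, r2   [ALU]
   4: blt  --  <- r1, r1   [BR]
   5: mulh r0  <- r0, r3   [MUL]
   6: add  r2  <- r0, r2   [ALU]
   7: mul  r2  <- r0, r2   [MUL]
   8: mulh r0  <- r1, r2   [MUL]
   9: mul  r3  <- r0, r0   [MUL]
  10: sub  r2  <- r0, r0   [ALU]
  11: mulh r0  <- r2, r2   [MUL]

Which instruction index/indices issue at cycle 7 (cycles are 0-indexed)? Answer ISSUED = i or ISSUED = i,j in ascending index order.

0. mulh.MUL @i0  | WAW r1
1. or.ALU @i1  | RAW+WAW r1
2. or.ALU+or.ALU @i2/i3  | pair
3. blt.BR @i4  | no-port BR/MUL
4. mulh.MUL @i5  | RAW r0
5. add.ALU @i6  | RAW+WAW r2
6. mul.MUL @i7  | no-port MUL/MUL
7. mulh.MUL @i8  | no-port MUL/MUL
8. mul.MUL+sub.ALU @i9/i10  | pair
9. mulh.MUL @i11  | tail

ISSUED = 8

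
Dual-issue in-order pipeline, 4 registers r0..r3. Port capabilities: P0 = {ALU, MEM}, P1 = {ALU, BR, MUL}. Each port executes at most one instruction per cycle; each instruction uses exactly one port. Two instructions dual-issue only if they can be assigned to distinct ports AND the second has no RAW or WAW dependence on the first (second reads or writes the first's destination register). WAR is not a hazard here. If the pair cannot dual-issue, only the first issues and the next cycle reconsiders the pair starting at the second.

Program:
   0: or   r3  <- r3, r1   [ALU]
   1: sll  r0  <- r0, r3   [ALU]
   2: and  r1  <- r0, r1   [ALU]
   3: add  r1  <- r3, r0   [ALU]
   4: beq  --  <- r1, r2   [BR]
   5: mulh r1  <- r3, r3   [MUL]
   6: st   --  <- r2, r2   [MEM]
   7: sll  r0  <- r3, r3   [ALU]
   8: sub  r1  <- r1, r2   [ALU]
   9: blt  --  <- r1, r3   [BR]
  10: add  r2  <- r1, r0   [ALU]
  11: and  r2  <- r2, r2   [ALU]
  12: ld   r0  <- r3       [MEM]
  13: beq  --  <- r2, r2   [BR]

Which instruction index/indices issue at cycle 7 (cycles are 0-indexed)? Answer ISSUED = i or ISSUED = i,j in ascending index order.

  cy0 -> i0 (or.ALU) RAW r3
  cy1 -> i1 (sll.ALU) RAW r0
  cy2 -> i2 (and.ALU) WAW r1
  cy3 -> i3 (add.ALU) RAW r1
  cy4 -> i4 (beq.BR) no-port BR/MUL
  cy5 -> i5,i6 (mulh.MUL st.MEM) 2-wide
  cy6 -> i7,i8 (sll.ALU sub.ALU) 2-wide
  cy7 -> i9,i10 (blt.BR add.ALU) 2-wide
  cy8 -> i11,i12 (and.ALU ld.MEM) 2-wide
  cy9 -> i13 (beq.BR) tail

ISSUED = 9,10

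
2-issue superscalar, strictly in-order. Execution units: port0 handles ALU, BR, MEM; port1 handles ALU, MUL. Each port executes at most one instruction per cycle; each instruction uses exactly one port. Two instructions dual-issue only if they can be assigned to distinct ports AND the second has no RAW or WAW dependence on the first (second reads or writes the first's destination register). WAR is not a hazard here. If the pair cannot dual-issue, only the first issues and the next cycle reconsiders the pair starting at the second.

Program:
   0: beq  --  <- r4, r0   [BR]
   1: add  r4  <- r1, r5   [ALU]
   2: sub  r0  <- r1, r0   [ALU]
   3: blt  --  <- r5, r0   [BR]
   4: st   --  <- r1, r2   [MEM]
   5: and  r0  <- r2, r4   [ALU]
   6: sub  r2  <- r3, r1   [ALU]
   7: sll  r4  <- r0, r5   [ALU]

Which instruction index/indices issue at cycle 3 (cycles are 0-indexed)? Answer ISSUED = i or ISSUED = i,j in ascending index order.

ISSUED = 4,5

  cy0 -> i0&i1 (beq;add) 2-wide
  cy1 -> i2 (sub) RAW r0
  cy2 -> i3 (blt) no-port BR/MEM
  cy3 -> i4&i5 (st;and) 2-wide
  cy4 -> i6&i7 (sub;sll) 2-wide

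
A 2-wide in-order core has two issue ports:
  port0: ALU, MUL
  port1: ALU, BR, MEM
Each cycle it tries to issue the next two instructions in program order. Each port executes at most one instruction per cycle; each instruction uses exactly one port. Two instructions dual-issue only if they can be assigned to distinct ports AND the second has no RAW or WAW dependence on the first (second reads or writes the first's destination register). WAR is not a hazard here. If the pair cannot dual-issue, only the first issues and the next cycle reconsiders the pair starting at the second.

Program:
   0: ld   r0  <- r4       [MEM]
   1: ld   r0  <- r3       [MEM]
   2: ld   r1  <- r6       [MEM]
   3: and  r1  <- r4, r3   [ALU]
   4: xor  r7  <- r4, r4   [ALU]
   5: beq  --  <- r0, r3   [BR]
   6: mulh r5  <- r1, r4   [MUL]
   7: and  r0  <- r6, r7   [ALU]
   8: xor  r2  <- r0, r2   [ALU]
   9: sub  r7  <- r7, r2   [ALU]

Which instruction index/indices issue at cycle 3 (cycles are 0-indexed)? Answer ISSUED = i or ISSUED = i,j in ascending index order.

ISSUED = 3,4

  cy0 -> i0 (ld.MEM) no-port MEM/MEM
  cy1 -> i1 (ld.MEM) no-port MEM/MEM
  cy2 -> i2 (ld.MEM) WAW r1
  cy3 -> i3/i4 (and.ALU+xor.ALU) pair
  cy4 -> i5/i6 (beq.BR+mulh.MUL) pair
  cy5 -> i7 (and.ALU) RAW r0
  cy6 -> i8 (xor.ALU) RAW r2
  cy7 -> i9 (sub.ALU) tail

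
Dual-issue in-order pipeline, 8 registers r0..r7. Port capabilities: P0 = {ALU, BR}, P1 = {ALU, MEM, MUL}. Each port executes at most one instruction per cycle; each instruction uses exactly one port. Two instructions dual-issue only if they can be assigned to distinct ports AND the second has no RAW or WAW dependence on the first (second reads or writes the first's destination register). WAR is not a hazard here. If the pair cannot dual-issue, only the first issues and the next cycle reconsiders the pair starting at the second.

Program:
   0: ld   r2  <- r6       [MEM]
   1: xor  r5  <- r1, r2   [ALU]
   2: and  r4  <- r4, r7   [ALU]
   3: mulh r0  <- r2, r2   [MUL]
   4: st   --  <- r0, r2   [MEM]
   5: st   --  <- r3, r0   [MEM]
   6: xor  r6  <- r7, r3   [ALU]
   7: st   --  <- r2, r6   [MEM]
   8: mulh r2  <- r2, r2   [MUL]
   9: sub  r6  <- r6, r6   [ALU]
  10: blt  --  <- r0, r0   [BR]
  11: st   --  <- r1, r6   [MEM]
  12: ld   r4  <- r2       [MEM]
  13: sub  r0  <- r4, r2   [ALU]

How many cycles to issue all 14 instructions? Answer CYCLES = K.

CYCLES = 10

[0] i0  ld  -- RAW r2
[1] i1+i2  xor and  -- 2-wide
[2] i3  mulh  -- no-port MUL/MEM
[3] i4  st  -- no-port MEM/MEM
[4] i5+i6  st xor  -- 2-wide
[5] i7  st  -- no-port MEM/MUL
[6] i8+i9  mulh sub  -- 2-wide
[7] i10+i11  blt st  -- 2-wide
[8] i12  ld  -- RAW r4
[9] i13  sub  -- tail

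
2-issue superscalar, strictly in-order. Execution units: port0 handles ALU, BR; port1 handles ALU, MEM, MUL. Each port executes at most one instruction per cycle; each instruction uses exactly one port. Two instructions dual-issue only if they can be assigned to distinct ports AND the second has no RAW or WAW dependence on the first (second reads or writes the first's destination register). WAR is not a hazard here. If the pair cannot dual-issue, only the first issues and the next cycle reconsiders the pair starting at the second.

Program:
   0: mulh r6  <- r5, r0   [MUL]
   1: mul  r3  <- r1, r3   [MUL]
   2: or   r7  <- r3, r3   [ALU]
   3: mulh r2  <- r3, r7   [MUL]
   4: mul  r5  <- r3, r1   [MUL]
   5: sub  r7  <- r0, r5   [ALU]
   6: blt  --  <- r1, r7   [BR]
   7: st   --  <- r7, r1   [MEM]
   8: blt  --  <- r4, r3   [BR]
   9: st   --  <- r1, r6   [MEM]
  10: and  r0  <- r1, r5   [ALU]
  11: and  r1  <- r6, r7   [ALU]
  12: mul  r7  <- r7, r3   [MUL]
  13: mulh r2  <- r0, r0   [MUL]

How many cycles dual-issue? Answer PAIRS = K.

t=0 i0:mulh.MUL ; no-port MUL/MUL
t=1 i1:mul.MUL ; RAW r3
t=2 i2:or.ALU ; RAW r7
t=3 i3:mulh.MUL ; no-port MUL/MUL
t=4 i4:mul.MUL ; RAW r5
t=5 i5:sub.ALU ; RAW r7
t=6 i6/i7:blt.BR;st.MEM ; dual
t=7 i8/i9:blt.BR;st.MEM ; dual
t=8 i10/i11:and.ALU;and.ALU ; dual
t=9 i12:mul.MUL ; no-port MUL/MUL
t=10 i13:mulh.MUL ; tail

PAIRS = 3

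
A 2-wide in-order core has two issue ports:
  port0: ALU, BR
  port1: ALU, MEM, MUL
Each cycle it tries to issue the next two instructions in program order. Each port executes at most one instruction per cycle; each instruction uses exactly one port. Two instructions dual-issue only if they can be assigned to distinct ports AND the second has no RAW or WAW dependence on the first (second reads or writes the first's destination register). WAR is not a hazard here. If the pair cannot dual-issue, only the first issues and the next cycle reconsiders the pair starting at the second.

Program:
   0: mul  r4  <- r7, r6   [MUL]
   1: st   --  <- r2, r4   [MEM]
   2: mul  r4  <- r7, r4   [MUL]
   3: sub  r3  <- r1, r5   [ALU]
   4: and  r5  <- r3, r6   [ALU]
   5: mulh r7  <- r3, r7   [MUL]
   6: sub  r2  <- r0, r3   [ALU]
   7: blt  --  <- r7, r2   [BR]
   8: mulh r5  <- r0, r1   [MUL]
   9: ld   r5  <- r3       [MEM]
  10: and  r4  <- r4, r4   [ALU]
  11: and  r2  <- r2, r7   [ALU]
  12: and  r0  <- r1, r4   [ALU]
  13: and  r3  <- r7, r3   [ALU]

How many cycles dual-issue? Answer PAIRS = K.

PAIRS = 5

#0 head=0: mul.MUL i0 no-port MUL/MEM
#1 head=1: st.MEM i1 no-port MEM/MUL
#2 head=2: mul.MUL+sub.ALU i2&i3 pair
#3 head=4: and.ALU+mulh.MUL i4&i5 pair
#4 head=6: sub.ALU i6 RAW r2
#5 head=7: blt.BR+mulh.MUL i7&i8 pair
#6 head=9: ld.MEM+and.ALU i9&i10 pair
#7 head=11: and.ALU+and.ALU i11&i12 pair
#8 head=13: and.ALU i13 tail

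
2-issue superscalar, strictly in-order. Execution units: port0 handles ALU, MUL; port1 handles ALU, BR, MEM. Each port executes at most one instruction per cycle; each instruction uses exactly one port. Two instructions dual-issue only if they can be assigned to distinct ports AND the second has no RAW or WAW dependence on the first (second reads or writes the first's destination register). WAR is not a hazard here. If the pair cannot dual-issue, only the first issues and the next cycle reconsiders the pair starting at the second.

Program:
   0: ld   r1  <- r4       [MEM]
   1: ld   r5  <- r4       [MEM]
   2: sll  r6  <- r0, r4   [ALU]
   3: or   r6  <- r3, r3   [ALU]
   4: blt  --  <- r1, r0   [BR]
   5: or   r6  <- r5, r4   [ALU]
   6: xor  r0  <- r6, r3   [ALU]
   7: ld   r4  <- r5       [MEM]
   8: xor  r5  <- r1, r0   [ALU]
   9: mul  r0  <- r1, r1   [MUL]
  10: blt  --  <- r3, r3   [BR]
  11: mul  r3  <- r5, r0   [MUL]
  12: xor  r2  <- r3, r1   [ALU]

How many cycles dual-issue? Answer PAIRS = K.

PAIRS = 5

[0] i0  ld  -- no-port MEM/MEM
[1] i1&i2  ld+sll  -- pair
[2] i3&i4  or+blt  -- pair
[3] i5  or  -- RAW r6
[4] i6&i7  xor+ld  -- pair
[5] i8&i9  xor+mul  -- pair
[6] i10&i11  blt+mul  -- pair
[7] i12  xor  -- tail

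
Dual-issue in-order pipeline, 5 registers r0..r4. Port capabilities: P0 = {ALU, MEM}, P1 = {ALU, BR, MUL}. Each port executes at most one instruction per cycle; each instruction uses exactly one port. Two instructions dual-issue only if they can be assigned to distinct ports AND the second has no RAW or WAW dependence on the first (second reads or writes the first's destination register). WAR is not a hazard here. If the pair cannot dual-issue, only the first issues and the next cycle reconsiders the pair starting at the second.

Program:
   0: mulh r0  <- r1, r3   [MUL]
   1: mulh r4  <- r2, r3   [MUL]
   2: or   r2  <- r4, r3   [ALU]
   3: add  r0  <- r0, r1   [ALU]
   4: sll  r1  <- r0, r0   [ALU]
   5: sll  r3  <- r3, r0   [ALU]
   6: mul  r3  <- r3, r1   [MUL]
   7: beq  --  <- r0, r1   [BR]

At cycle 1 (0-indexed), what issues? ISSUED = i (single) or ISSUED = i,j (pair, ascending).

c0: i0 mulh  no-port MUL/MUL
c1: i1 mulh  RAW r4
c2: i2+i3 or add  pair
c3: i4+i5 sll sll  pair
c4: i6 mul  no-port MUL/BR
c5: i7 beq  tail

ISSUED = 1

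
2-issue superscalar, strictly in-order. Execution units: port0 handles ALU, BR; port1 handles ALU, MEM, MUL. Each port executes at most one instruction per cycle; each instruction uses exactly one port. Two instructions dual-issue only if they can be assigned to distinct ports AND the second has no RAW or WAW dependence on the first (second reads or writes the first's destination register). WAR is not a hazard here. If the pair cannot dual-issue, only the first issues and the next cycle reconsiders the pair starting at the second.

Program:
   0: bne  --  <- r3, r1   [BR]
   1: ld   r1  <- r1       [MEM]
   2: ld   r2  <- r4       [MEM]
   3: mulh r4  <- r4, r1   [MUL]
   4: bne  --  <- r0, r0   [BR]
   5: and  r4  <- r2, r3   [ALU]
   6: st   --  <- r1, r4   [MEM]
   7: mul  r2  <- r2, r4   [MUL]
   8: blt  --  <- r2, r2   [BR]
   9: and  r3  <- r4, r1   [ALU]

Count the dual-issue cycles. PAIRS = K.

PAIRS = 3

#0 head=0: bne.BR ld.MEM i0,i1 pair
#1 head=2: ld.MEM i2 no-port MEM/MUL
#2 head=3: mulh.MUL bne.BR i3,i4 pair
#3 head=5: and.ALU i5 RAW r4
#4 head=6: st.MEM i6 no-port MEM/MUL
#5 head=7: mul.MUL i7 RAW r2
#6 head=8: blt.BR and.ALU i8,i9 pair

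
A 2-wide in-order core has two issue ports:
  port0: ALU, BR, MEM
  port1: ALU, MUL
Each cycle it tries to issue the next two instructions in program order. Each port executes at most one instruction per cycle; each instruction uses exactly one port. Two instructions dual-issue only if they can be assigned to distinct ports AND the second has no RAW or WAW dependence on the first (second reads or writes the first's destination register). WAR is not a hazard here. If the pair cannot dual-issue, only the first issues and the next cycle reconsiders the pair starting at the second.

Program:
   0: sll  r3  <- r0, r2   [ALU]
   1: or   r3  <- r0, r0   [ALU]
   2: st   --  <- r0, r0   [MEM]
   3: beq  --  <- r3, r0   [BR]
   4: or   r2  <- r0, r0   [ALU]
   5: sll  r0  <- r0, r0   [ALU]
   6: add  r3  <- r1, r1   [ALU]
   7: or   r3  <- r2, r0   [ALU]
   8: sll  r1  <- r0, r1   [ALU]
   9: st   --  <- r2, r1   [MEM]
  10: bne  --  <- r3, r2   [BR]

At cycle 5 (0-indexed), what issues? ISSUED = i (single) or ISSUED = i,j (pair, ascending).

0. sll @i0  | WAW r3
1. or;st @i1&i2  | dual
2. beq;or @i3&i4  | dual
3. sll;add @i5&i6  | dual
4. or;sll @i7&i8  | dual
5. st @i9  | no-port MEM/BR
6. bne @i10  | tail

ISSUED = 9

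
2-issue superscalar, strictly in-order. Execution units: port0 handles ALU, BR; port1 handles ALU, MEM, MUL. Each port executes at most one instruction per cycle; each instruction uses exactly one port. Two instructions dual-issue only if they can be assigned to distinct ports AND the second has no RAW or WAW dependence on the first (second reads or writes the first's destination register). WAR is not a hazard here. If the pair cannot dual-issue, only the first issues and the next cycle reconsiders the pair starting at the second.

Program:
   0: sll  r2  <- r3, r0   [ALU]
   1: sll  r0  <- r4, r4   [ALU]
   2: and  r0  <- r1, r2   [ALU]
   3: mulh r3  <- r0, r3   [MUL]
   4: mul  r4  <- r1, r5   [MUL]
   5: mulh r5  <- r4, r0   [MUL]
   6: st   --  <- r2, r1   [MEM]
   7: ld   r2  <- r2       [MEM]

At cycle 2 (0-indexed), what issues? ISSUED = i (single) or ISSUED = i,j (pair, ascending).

ISSUED = 3

[0] i0&i1  sll.ALU sll.ALU  -- pair
[1] i2  and.ALU  -- RAW r0
[2] i3  mulh.MUL  -- no-port MUL/MUL
[3] i4  mul.MUL  -- no-port MUL/MUL
[4] i5  mulh.MUL  -- no-port MUL/MEM
[5] i6  st.MEM  -- no-port MEM/MEM
[6] i7  ld.MEM  -- tail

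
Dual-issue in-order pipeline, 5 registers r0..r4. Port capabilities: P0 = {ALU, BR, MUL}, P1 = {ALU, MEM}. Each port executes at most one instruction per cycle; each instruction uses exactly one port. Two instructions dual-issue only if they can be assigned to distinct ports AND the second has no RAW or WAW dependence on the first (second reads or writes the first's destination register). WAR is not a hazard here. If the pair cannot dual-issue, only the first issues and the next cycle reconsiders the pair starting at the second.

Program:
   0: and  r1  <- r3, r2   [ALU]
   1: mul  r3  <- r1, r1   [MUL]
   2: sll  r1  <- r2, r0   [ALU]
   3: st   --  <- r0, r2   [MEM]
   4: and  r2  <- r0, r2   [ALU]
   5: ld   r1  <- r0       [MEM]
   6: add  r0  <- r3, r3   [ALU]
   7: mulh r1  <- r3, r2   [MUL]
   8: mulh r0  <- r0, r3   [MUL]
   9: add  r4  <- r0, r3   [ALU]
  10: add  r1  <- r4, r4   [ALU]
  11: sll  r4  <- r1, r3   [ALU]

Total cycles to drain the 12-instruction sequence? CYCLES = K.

  cy0 -> i0 (and.ALU) RAW r1
  cy1 -> i1,i2 (mul.MUL sll.ALU) 2-wide
  cy2 -> i3,i4 (st.MEM and.ALU) 2-wide
  cy3 -> i5,i6 (ld.MEM add.ALU) 2-wide
  cy4 -> i7 (mulh.MUL) no-port MUL/MUL
  cy5 -> i8 (mulh.MUL) RAW r0
  cy6 -> i9 (add.ALU) RAW r4
  cy7 -> i10 (add.ALU) RAW r1
  cy8 -> i11 (sll.ALU) tail

CYCLES = 9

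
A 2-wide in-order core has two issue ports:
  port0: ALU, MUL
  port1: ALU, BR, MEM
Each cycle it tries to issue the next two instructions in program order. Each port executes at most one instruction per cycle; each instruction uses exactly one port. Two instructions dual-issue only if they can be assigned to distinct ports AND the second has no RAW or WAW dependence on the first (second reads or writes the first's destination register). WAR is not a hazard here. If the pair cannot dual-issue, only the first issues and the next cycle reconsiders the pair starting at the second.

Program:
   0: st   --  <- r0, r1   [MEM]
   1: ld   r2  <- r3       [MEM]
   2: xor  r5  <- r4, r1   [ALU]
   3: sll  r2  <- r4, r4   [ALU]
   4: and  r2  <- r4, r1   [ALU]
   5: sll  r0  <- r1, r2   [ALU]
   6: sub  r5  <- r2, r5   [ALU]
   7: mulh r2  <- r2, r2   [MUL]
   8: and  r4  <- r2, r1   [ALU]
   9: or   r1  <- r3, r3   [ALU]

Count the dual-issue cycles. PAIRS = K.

[0] i0  st.MEM  -- no-port MEM/MEM
[1] i1+i2  ld.MEM+xor.ALU  -- 2-wide
[2] i3  sll.ALU  -- WAW r2
[3] i4  and.ALU  -- RAW r2
[4] i5+i6  sll.ALU+sub.ALU  -- 2-wide
[5] i7  mulh.MUL  -- RAW r2
[6] i8+i9  and.ALU+or.ALU  -- 2-wide

PAIRS = 3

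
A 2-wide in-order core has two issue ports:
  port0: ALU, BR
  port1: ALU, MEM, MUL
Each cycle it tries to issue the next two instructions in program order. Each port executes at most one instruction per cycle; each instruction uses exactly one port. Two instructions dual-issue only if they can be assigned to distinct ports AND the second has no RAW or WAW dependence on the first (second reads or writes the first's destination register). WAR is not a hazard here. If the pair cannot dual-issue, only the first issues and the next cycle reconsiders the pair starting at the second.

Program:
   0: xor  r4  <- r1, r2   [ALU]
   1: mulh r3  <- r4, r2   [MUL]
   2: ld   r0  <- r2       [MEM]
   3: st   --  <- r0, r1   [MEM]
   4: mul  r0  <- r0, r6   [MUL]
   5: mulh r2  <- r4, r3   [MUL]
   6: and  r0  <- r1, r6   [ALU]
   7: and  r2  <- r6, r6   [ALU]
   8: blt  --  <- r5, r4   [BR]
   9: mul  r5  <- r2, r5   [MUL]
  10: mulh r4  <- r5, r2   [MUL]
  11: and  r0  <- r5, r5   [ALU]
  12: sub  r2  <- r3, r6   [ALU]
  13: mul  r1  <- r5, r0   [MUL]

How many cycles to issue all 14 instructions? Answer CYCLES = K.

CYCLES = 10

#0 head=0: xor.ALU i0 RAW r4
#1 head=1: mulh.MUL i1 no-port MUL/MEM
#2 head=2: ld.MEM i2 no-port MEM/MEM
#3 head=3: st.MEM i3 no-port MEM/MUL
#4 head=4: mul.MUL i4 no-port MUL/MUL
#5 head=5: mulh.MUL/and.ALU i5/i6 dual
#6 head=7: and.ALU/blt.BR i7/i8 dual
#7 head=9: mul.MUL i9 no-port MUL/MUL
#8 head=10: mulh.MUL/and.ALU i10/i11 dual
#9 head=12: sub.ALU/mul.MUL i12/i13 dual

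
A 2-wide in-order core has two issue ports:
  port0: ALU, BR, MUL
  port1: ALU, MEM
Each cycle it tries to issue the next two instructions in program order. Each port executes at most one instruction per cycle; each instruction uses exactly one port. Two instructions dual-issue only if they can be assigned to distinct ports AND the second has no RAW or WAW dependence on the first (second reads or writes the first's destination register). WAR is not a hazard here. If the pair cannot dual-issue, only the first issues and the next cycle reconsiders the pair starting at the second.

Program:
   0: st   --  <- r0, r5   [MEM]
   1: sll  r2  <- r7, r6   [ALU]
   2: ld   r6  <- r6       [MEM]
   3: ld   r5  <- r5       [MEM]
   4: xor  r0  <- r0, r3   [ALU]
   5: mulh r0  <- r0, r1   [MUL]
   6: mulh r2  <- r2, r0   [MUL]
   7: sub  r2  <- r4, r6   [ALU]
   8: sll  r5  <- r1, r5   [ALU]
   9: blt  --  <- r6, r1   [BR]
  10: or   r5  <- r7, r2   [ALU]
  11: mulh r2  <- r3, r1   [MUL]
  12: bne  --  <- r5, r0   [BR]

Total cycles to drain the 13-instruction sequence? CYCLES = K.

[0] i0/i1  st.MEM+sll.ALU  -- 2-wide
[1] i2  ld.MEM  -- no-port MEM/MEM
[2] i3/i4  ld.MEM+xor.ALU  -- 2-wide
[3] i5  mulh.MUL  -- no-port MUL/MUL
[4] i6  mulh.MUL  -- WAW r2
[5] i7/i8  sub.ALU+sll.ALU  -- 2-wide
[6] i9/i10  blt.BR+or.ALU  -- 2-wide
[7] i11  mulh.MUL  -- no-port MUL/BR
[8] i12  bne.BR  -- tail

CYCLES = 9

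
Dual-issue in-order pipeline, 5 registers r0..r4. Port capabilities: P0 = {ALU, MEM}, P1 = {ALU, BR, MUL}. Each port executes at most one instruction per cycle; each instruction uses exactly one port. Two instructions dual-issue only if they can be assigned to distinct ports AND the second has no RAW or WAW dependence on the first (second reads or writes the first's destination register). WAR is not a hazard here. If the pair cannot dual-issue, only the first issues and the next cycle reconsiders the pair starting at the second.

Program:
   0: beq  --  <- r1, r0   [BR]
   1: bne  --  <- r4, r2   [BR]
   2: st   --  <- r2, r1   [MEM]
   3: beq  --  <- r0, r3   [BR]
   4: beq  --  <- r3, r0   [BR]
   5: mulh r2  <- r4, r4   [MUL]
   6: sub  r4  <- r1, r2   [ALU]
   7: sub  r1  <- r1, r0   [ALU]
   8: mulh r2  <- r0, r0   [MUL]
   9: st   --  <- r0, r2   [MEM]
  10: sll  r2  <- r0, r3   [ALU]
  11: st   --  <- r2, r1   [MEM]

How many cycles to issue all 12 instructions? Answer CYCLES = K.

CYCLES = 9

  cy0 -> i0 (beq) no-port BR/BR
  cy1 -> i1,i2 (bne;st) 2-wide
  cy2 -> i3 (beq) no-port BR/BR
  cy3 -> i4 (beq) no-port BR/MUL
  cy4 -> i5 (mulh) RAW r2
  cy5 -> i6,i7 (sub;sub) 2-wide
  cy6 -> i8 (mulh) RAW r2
  cy7 -> i9,i10 (st;sll) 2-wide
  cy8 -> i11 (st) tail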